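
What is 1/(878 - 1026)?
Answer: -1/148 ≈ -0.0067568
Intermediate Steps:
1/(878 - 1026) = 1/(-148) = -1/148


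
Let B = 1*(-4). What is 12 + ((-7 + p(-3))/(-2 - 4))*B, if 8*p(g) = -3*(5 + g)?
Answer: 41/6 ≈ 6.8333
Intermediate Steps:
B = -4
p(g) = -15/8 - 3*g/8 (p(g) = (-3*(5 + g))/8 = (-15 - 3*g)/8 = -15/8 - 3*g/8)
12 + ((-7 + p(-3))/(-2 - 4))*B = 12 + ((-7 + (-15/8 - 3/8*(-3)))/(-2 - 4))*(-4) = 12 + ((-7 + (-15/8 + 9/8))/(-6))*(-4) = 12 + ((-7 - 3/4)*(-1/6))*(-4) = 12 - 31/4*(-1/6)*(-4) = 12 + (31/24)*(-4) = 12 - 31/6 = 41/6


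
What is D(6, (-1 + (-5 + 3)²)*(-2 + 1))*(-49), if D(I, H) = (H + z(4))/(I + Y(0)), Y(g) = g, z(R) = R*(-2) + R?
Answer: 343/6 ≈ 57.167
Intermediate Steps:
z(R) = -R (z(R) = -2*R + R = -R)
D(I, H) = (-4 + H)/I (D(I, H) = (H - 1*4)/(I + 0) = (H - 4)/I = (-4 + H)/I)
D(6, (-1 + (-5 + 3)²)*(-2 + 1))*(-49) = ((-4 + (-1 + (-5 + 3)²)*(-2 + 1))/6)*(-49) = ((-4 + (-1 + (-2)²)*(-1))/6)*(-49) = ((-4 + (-1 + 4)*(-1))/6)*(-49) = ((-4 + 3*(-1))/6)*(-49) = ((-4 - 3)/6)*(-49) = ((⅙)*(-7))*(-49) = -7/6*(-49) = 343/6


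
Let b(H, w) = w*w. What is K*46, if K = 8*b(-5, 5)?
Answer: 9200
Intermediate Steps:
b(H, w) = w²
K = 200 (K = 8*5² = 8*25 = 200)
K*46 = 200*46 = 9200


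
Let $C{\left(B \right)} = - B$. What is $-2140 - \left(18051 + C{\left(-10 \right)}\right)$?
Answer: $-20201$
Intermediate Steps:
$-2140 - \left(18051 + C{\left(-10 \right)}\right) = -2140 - \left(18051 - -10\right) = -2140 - \left(18051 + 10\right) = -2140 - 18061 = -20201$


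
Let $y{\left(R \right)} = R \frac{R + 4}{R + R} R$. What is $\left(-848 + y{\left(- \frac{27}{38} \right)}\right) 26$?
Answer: $- \frac{31881187}{1444} \approx -22078.0$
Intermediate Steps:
$y{\left(R \right)} = R \left(2 + \frac{R}{2}\right)$ ($y{\left(R \right)} = R \frac{4 + R}{2 R} R = \left(2 + \frac{R}{2}\right) R = R \left(2 + \frac{R}{2}\right)$)
$\left(-848 + y{\left(- \frac{27}{38} \right)}\right) 26 = \left(-848 + \frac{- \frac{27}{38} \left(4 - \frac{27}{38}\right)}{2}\right) 26 = \left(-848 + \frac{\left(-27\right) \frac{1}{38} \left(4 - \frac{27}{38}\right)}{2}\right) 26 = \left(-848 + \frac{1}{2} \left(- \frac{27}{38}\right) \left(4 - \frac{27}{38}\right)\right) 26 = \left(-848 + \frac{1}{2} \left(- \frac{27}{38}\right) \frac{125}{38}\right) 26 = \left(-848 - \frac{3375}{2888}\right) 26 = \left(- \frac{2452399}{2888}\right) 26 = - \frac{31881187}{1444}$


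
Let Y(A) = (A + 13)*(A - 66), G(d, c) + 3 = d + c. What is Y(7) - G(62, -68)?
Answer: -1171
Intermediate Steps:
G(d, c) = -3 + c + d (G(d, c) = -3 + (d + c) = -3 + (c + d) = -3 + c + d)
Y(A) = (-66 + A)*(13 + A) (Y(A) = (13 + A)*(-66 + A) = (-66 + A)*(13 + A))
Y(7) - G(62, -68) = (-858 + 7² - 53*7) - (-3 - 68 + 62) = (-858 + 49 - 371) - 1*(-9) = -1180 + 9 = -1171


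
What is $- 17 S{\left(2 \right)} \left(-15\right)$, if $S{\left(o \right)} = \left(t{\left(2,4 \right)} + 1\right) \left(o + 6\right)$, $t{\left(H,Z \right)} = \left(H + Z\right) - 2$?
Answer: $10200$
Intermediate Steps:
$t{\left(H,Z \right)} = -2 + H + Z$
$S{\left(o \right)} = 30 + 5 o$ ($S{\left(o \right)} = \left(\left(-2 + 2 + 4\right) + 1\right) \left(o + 6\right) = \left(4 + 1\right) \left(6 + o\right) = 5 \left(6 + o\right) = 30 + 5 o$)
$- 17 S{\left(2 \right)} \left(-15\right) = - 17 \left(30 + 5 \cdot 2\right) \left(-15\right) = - 17 \left(30 + 10\right) \left(-15\right) = \left(-17\right) 40 \left(-15\right) = \left(-680\right) \left(-15\right) = 10200$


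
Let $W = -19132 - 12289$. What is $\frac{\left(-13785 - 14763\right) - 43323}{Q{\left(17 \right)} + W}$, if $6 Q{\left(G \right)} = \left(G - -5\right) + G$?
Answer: $\frac{47914}{20943} \approx 2.2878$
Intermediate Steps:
$Q{\left(G \right)} = \frac{5}{6} + \frac{G}{3}$ ($Q{\left(G \right)} = \frac{\left(G - -5\right) + G}{6} = \frac{\left(G + 5\right) + G}{6} = \frac{\left(5 + G\right) + G}{6} = \frac{5 + 2 G}{6} = \frac{5}{6} + \frac{G}{3}$)
$W = -31421$ ($W = -19132 - 12289 = -31421$)
$\frac{\left(-13785 - 14763\right) - 43323}{Q{\left(17 \right)} + W} = \frac{\left(-13785 - 14763\right) - 43323}{\left(\frac{5}{6} + \frac{1}{3} \cdot 17\right) - 31421} = \frac{-28548 - 43323}{\left(\frac{5}{6} + \frac{17}{3}\right) - 31421} = - \frac{71871}{\frac{13}{2} - 31421} = - \frac{71871}{- \frac{62829}{2}} = \left(-71871\right) \left(- \frac{2}{62829}\right) = \frac{47914}{20943}$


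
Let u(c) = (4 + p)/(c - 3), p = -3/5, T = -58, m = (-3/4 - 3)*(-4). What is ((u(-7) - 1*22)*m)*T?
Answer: 97179/5 ≈ 19436.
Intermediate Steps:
m = 15 (m = (-3*¼ - 3)*(-4) = (-¾ - 3)*(-4) = -15/4*(-4) = 15)
p = -⅗ (p = -3*⅕ = -⅗ ≈ -0.60000)
u(c) = 17/(5*(-3 + c)) (u(c) = (4 - ⅗)/(c - 3) = 17/(5*(-3 + c)))
((u(-7) - 1*22)*m)*T = ((17/(5*(-3 - 7)) - 1*22)*15)*(-58) = (((17/5)/(-10) - 22)*15)*(-58) = (((17/5)*(-⅒) - 22)*15)*(-58) = ((-17/50 - 22)*15)*(-58) = -1117/50*15*(-58) = -3351/10*(-58) = 97179/5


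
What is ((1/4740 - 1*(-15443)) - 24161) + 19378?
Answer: 50528401/4740 ≈ 10660.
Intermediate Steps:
((1/4740 - 1*(-15443)) - 24161) + 19378 = ((1/4740 + 15443) - 24161) + 19378 = (73199821/4740 - 24161) + 19378 = -41323319/4740 + 19378 = 50528401/4740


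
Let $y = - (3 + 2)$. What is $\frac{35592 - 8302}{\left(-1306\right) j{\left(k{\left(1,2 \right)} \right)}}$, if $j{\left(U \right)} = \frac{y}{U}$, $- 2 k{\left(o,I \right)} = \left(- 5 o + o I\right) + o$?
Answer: $\frac{2729}{653} \approx 4.1792$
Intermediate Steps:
$y = -5$ ($y = \left(-1\right) 5 = -5$)
$k{\left(o,I \right)} = 2 o - \frac{I o}{2}$ ($k{\left(o,I \right)} = - \frac{\left(- 5 o + o I\right) + o}{2} = - \frac{\left(- 5 o + I o\right) + o}{2} = - \frac{- 4 o + I o}{2} = 2 o - \frac{I o}{2}$)
$j{\left(U \right)} = - \frac{5}{U}$
$\frac{35592 - 8302}{\left(-1306\right) j{\left(k{\left(1,2 \right)} \right)}} = \frac{35592 - 8302}{\left(-1306\right) \left(- \frac{5}{\frac{1}{2} \cdot 1 \left(4 - 2\right)}\right)} = \frac{27290}{\left(-1306\right) \left(- \frac{5}{\frac{1}{2} \cdot 1 \cdot 2}\right)} = \frac{27290}{\left(-1306\right) \left(- \frac{5}{1}\right)} = \frac{27290}{\left(-1306\right) \left(\left(-5\right) 1\right)} = \frac{27290}{\left(-1306\right) \left(-5\right)} = \frac{27290}{6530} = 27290 \cdot \frac{1}{6530} = \frac{2729}{653}$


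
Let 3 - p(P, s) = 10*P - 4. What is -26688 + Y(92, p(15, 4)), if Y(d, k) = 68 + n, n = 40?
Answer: -26580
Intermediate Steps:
p(P, s) = 7 - 10*P (p(P, s) = 3 - (10*P - 4) = 3 - (-4 + 10*P) = 3 + (4 - 10*P) = 7 - 10*P)
Y(d, k) = 108 (Y(d, k) = 68 + 40 = 108)
-26688 + Y(92, p(15, 4)) = -26688 + 108 = -26580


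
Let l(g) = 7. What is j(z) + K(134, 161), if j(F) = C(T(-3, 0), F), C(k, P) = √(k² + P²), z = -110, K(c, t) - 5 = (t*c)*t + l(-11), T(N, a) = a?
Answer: 3473536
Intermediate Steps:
K(c, t) = 12 + c*t² (K(c, t) = 5 + ((t*c)*t + 7) = 5 + ((c*t)*t + 7) = 5 + (c*t² + 7) = 5 + (7 + c*t²) = 12 + c*t²)
C(k, P) = √(P² + k²)
j(F) = √(F²) (j(F) = √(F² + 0²) = √(F² + 0) = √(F²))
j(z) + K(134, 161) = √((-110)²) + (12 + 134*161²) = √12100 + (12 + 134*25921) = 110 + (12 + 3473414) = 110 + 3473426 = 3473536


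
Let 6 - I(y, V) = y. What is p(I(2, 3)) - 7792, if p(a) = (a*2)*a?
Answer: -7760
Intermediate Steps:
I(y, V) = 6 - y
p(a) = 2*a**2 (p(a) = (2*a)*a = 2*a**2)
p(I(2, 3)) - 7792 = 2*(6 - 1*2)**2 - 7792 = 2*(6 - 2)**2 - 7792 = 2*4**2 - 7792 = 2*16 - 7792 = 32 - 7792 = -7760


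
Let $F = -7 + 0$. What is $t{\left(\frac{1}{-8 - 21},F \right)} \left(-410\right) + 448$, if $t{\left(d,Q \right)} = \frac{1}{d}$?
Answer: $12338$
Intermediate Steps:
$F = -7$
$t{\left(\frac{1}{-8 - 21},F \right)} \left(-410\right) + 448 = \frac{1}{\frac{1}{-8 - 21}} \left(-410\right) + 448 = \frac{1}{\frac{1}{-29}} \left(-410\right) + 448 = \frac{1}{- \frac{1}{29}} \left(-410\right) + 448 = \left(-29\right) \left(-410\right) + 448 = 11890 + 448 = 12338$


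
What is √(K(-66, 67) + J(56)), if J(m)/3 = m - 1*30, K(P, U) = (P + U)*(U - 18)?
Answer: √127 ≈ 11.269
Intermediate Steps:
K(P, U) = (-18 + U)*(P + U) (K(P, U) = (P + U)*(-18 + U) = (-18 + U)*(P + U))
J(m) = -90 + 3*m (J(m) = 3*(m - 1*30) = 3*(m - 30) = 3*(-30 + m) = -90 + 3*m)
√(K(-66, 67) + J(56)) = √((67² - 18*(-66) - 18*67 - 66*67) + (-90 + 3*56)) = √((4489 + 1188 - 1206 - 4422) + (-90 + 168)) = √(49 + 78) = √127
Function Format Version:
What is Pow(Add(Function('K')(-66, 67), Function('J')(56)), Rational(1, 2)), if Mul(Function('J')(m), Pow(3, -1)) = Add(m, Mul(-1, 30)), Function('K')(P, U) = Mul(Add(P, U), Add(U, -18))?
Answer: Pow(127, Rational(1, 2)) ≈ 11.269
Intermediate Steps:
Function('K')(P, U) = Mul(Add(-18, U), Add(P, U)) (Function('K')(P, U) = Mul(Add(P, U), Add(-18, U)) = Mul(Add(-18, U), Add(P, U)))
Function('J')(m) = Add(-90, Mul(3, m)) (Function('J')(m) = Mul(3, Add(m, Mul(-1, 30))) = Mul(3, Add(m, -30)) = Mul(3, Add(-30, m)) = Add(-90, Mul(3, m)))
Pow(Add(Function('K')(-66, 67), Function('J')(56)), Rational(1, 2)) = Pow(Add(Add(Pow(67, 2), Mul(-18, -66), Mul(-18, 67), Mul(-66, 67)), Add(-90, Mul(3, 56))), Rational(1, 2)) = Pow(Add(Add(4489, 1188, -1206, -4422), Add(-90, 168)), Rational(1, 2)) = Pow(Add(49, 78), Rational(1, 2)) = Pow(127, Rational(1, 2))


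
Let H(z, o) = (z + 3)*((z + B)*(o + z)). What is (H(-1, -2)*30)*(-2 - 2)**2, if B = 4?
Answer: -8640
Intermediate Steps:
H(z, o) = (3 + z)*(4 + z)*(o + z) (H(z, o) = (z + 3)*((z + 4)*(o + z)) = (3 + z)*((4 + z)*(o + z)) = (3 + z)*(4 + z)*(o + z))
(H(-1, -2)*30)*(-2 - 2)**2 = (((-1)**3 + 7*(-1)**2 + 12*(-2) + 12*(-1) - 2*(-1)**2 + 7*(-2)*(-1))*30)*(-2 - 2)**2 = ((-1 + 7*1 - 24 - 12 - 2*1 + 14)*30)*(-4)**2 = ((-1 + 7 - 24 - 12 - 2 + 14)*30)*16 = -18*30*16 = -540*16 = -8640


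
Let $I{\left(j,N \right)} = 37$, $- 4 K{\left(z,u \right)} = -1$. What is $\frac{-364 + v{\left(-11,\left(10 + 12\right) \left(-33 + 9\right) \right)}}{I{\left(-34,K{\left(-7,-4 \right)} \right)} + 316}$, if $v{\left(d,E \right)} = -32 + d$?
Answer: $- \frac{407}{353} \approx -1.153$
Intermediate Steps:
$K{\left(z,u \right)} = \frac{1}{4}$ ($K{\left(z,u \right)} = \left(- \frac{1}{4}\right) \left(-1\right) = \frac{1}{4}$)
$\frac{-364 + v{\left(-11,\left(10 + 12\right) \left(-33 + 9\right) \right)}}{I{\left(-34,K{\left(-7,-4 \right)} \right)} + 316} = \frac{-364 - 43}{37 + 316} = \frac{-364 - 43}{353} = \left(-407\right) \frac{1}{353} = - \frac{407}{353}$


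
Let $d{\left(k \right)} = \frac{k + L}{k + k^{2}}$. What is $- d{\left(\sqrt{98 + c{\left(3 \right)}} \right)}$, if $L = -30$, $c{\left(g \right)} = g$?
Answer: $\frac{31}{100} - \frac{131 \sqrt{101}}{10100} \approx 0.17965$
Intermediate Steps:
$d{\left(k \right)} = \frac{-30 + k}{k + k^{2}}$ ($d{\left(k \right)} = \frac{k - 30}{k + k^{2}} = \frac{-30 + k}{k + k^{2}}$)
$- d{\left(\sqrt{98 + c{\left(3 \right)}} \right)} = - \frac{-30 + \sqrt{98 + 3}}{\sqrt{98 + 3} \left(1 + \sqrt{98 + 3}\right)} = - \frac{-30 + \sqrt{101}}{\sqrt{101} \left(1 + \sqrt{101}\right)} = - \frac{\frac{\sqrt{101}}{101} \left(-30 + \sqrt{101}\right)}{1 + \sqrt{101}} = - \frac{\sqrt{101} \left(-30 + \sqrt{101}\right)}{101 \left(1 + \sqrt{101}\right)}$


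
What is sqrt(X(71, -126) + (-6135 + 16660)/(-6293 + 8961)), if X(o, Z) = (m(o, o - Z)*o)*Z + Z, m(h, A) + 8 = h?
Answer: I*sqrt(1003171406369)/1334 ≈ 750.81*I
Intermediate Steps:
m(h, A) = -8 + h
X(o, Z) = Z + Z*o*(-8 + o) (X(o, Z) = ((-8 + o)*o)*Z + Z = (o*(-8 + o))*Z + Z = Z*o*(-8 + o) + Z = Z + Z*o*(-8 + o))
sqrt(X(71, -126) + (-6135 + 16660)/(-6293 + 8961)) = sqrt(-126*(1 + 71*(-8 + 71)) + (-6135 + 16660)/(-6293 + 8961)) = sqrt(-126*(1 + 71*63) + 10525/2668) = sqrt(-126*(1 + 4473) + 10525*(1/2668)) = sqrt(-126*4474 + 10525/2668) = sqrt(-563724 + 10525/2668) = sqrt(-1504005107/2668) = I*sqrt(1003171406369)/1334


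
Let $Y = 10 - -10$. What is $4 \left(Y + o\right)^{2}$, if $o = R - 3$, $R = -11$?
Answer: $144$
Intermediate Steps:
$Y = 20$ ($Y = 10 + 10 = 20$)
$o = -14$ ($o = -11 - 3 = -14$)
$4 \left(Y + o\right)^{2} = 4 \left(20 - 14\right)^{2} = 4 \cdot 6^{2} = 4 \cdot 36 = 144$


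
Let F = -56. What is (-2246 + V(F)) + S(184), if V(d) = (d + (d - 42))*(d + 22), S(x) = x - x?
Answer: 2990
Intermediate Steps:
S(x) = 0
V(d) = (-42 + 2*d)*(22 + d) (V(d) = (d + (-42 + d))*(22 + d) = (-42 + 2*d)*(22 + d))
(-2246 + V(F)) + S(184) = (-2246 + (-924 + 2*(-56) + 2*(-56)**2)) + 0 = (-2246 + (-924 - 112 + 2*3136)) + 0 = (-2246 + (-924 - 112 + 6272)) + 0 = (-2246 + 5236) + 0 = 2990 + 0 = 2990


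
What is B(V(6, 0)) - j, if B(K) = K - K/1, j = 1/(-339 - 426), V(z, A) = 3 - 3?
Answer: 1/765 ≈ 0.0013072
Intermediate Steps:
V(z, A) = 0
j = -1/765 (j = 1/(-765) = -1/765 ≈ -0.0013072)
B(K) = 0 (B(K) = K - K = 0)
B(V(6, 0)) - j = 0 - 1*(-1/765) = 0 + 1/765 = 1/765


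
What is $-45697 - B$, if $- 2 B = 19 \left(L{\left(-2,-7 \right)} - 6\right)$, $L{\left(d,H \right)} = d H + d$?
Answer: $-45640$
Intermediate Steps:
$L{\left(d,H \right)} = d + H d$ ($L{\left(d,H \right)} = H d + d = d + H d$)
$B = -57$ ($B = - \frac{19 \left(- 2 \left(1 - 7\right) - 6\right)}{2} = - \frac{19 \left(\left(-2\right) \left(-6\right) - 6\right)}{2} = - \frac{19 \left(12 - 6\right)}{2} = - \frac{19 \cdot 6}{2} = \left(- \frac{1}{2}\right) 114 = -57$)
$-45697 - B = -45697 - -57 = -45697 + 57 = -45640$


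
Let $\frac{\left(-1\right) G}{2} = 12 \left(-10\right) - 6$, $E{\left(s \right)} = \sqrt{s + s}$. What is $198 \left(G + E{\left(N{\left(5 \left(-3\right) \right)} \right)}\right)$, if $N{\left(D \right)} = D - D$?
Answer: $49896$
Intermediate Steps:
$N{\left(D \right)} = 0$
$E{\left(s \right)} = \sqrt{2} \sqrt{s}$ ($E{\left(s \right)} = \sqrt{2 s} = \sqrt{2} \sqrt{s}$)
$G = 252$ ($G = - 2 \left(12 \left(-10\right) - 6\right) = - 2 \left(-120 - 6\right) = \left(-2\right) \left(-126\right) = 252$)
$198 \left(G + E{\left(N{\left(5 \left(-3\right) \right)} \right)}\right) = 198 \left(252 + \sqrt{2} \sqrt{0}\right) = 198 \left(252 + \sqrt{2} \cdot 0\right) = 198 \left(252 + 0\right) = 198 \cdot 252 = 49896$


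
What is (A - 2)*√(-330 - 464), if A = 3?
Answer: I*√794 ≈ 28.178*I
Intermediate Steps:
(A - 2)*√(-330 - 464) = (3 - 2)*√(-330 - 464) = 1*√(-794) = 1*(I*√794) = I*√794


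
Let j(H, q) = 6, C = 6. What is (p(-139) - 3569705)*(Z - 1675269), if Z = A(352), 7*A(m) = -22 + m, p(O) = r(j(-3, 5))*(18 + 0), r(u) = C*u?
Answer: 41852736070521/7 ≈ 5.9790e+12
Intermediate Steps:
r(u) = 6*u
p(O) = 648 (p(O) = (6*6)*(18 + 0) = 36*18 = 648)
A(m) = -22/7 + m/7 (A(m) = (-22 + m)/7 = -22/7 + m/7)
Z = 330/7 (Z = -22/7 + (⅐)*352 = -22/7 + 352/7 = 330/7 ≈ 47.143)
(p(-139) - 3569705)*(Z - 1675269) = (648 - 3569705)*(330/7 - 1675269) = -3569057*(-11726553/7) = 41852736070521/7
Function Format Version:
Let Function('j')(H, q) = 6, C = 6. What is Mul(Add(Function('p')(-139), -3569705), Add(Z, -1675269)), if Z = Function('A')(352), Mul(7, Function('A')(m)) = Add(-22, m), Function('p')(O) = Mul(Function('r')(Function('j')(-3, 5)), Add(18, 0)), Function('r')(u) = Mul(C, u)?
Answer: Rational(41852736070521, 7) ≈ 5.9790e+12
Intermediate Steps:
Function('r')(u) = Mul(6, u)
Function('p')(O) = 648 (Function('p')(O) = Mul(Mul(6, 6), Add(18, 0)) = Mul(36, 18) = 648)
Function('A')(m) = Add(Rational(-22, 7), Mul(Rational(1, 7), m)) (Function('A')(m) = Mul(Rational(1, 7), Add(-22, m)) = Add(Rational(-22, 7), Mul(Rational(1, 7), m)))
Z = Rational(330, 7) (Z = Add(Rational(-22, 7), Mul(Rational(1, 7), 352)) = Add(Rational(-22, 7), Rational(352, 7)) = Rational(330, 7) ≈ 47.143)
Mul(Add(Function('p')(-139), -3569705), Add(Z, -1675269)) = Mul(Add(648, -3569705), Add(Rational(330, 7), -1675269)) = Mul(-3569057, Rational(-11726553, 7)) = Rational(41852736070521, 7)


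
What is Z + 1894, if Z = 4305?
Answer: 6199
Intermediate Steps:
Z + 1894 = 4305 + 1894 = 6199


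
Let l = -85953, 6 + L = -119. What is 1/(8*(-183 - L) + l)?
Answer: -1/86417 ≈ -1.1572e-5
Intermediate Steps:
L = -125 (L = -6 - 119 = -125)
1/(8*(-183 - L) + l) = 1/(8*(-183 - 1*(-125)) - 85953) = 1/(8*(-183 + 125) - 85953) = 1/(8*(-58) - 85953) = 1/(-464 - 85953) = 1/(-86417) = -1/86417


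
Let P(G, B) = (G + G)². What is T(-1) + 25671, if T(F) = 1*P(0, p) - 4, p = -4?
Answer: 25667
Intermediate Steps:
P(G, B) = 4*G² (P(G, B) = (2*G)² = 4*G²)
T(F) = -4 (T(F) = 1*(4*0²) - 4 = 1*(4*0) - 4 = 1*0 - 4 = 0 - 4 = -4)
T(-1) + 25671 = -4 + 25671 = 25667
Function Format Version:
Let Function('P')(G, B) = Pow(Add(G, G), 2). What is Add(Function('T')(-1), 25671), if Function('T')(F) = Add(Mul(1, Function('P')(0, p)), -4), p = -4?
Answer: 25667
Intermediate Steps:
Function('P')(G, B) = Mul(4, Pow(G, 2)) (Function('P')(G, B) = Pow(Mul(2, G), 2) = Mul(4, Pow(G, 2)))
Function('T')(F) = -4 (Function('T')(F) = Add(Mul(1, Mul(4, Pow(0, 2))), -4) = Add(Mul(1, Mul(4, 0)), -4) = Add(Mul(1, 0), -4) = Add(0, -4) = -4)
Add(Function('T')(-1), 25671) = Add(-4, 25671) = 25667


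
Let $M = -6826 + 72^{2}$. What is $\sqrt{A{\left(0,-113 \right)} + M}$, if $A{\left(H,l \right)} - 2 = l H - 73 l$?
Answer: $\sqrt{6609} \approx 81.296$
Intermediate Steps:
$A{\left(H,l \right)} = 2 - 73 l + H l$ ($A{\left(H,l \right)} = 2 + \left(l H - 73 l\right) = 2 + \left(H l - 73 l\right) = 2 + \left(- 73 l + H l\right) = 2 - 73 l + H l$)
$M = -1642$ ($M = -6826 + 5184 = -1642$)
$\sqrt{A{\left(0,-113 \right)} + M} = \sqrt{\left(2 - -8249 + 0 \left(-113\right)\right) - 1642} = \sqrt{\left(2 + 8249 + 0\right) - 1642} = \sqrt{8251 - 1642} = \sqrt{6609}$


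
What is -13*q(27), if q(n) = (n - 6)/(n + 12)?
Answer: -7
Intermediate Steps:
q(n) = (-6 + n)/(12 + n)
-13*q(27) = -13*(-6 + 27)/(12 + 27) = -13*21/39 = -21/3 = -13*7/13 = -7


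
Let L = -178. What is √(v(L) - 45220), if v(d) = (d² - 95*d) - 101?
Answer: √3273 ≈ 57.210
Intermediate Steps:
v(d) = -101 + d² - 95*d
√(v(L) - 45220) = √((-101 + (-178)² - 95*(-178)) - 45220) = √((-101 + 31684 + 16910) - 45220) = √(48493 - 45220) = √3273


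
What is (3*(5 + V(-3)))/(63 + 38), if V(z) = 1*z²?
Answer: 42/101 ≈ 0.41584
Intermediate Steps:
V(z) = z²
(3*(5 + V(-3)))/(63 + 38) = (3*(5 + (-3)²))/(63 + 38) = (3*(5 + 9))/101 = (3*14)/101 = (1/101)*42 = 42/101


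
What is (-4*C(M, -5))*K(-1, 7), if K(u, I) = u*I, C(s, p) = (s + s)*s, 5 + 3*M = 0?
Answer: 1400/9 ≈ 155.56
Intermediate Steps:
M = -5/3 (M = -5/3 + (1/3)*0 = -5/3 + 0 = -5/3 ≈ -1.6667)
C(s, p) = 2*s**2 (C(s, p) = (2*s)*s = 2*s**2)
K(u, I) = I*u
(-4*C(M, -5))*K(-1, 7) = (-8*(-5/3)**2)*(7*(-1)) = -8*25/9*(-7) = -4*50/9*(-7) = -200/9*(-7) = 1400/9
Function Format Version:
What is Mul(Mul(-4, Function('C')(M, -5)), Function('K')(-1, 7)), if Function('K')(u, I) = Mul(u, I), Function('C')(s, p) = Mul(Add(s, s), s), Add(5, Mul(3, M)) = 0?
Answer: Rational(1400, 9) ≈ 155.56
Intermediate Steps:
M = Rational(-5, 3) (M = Add(Rational(-5, 3), Mul(Rational(1, 3), 0)) = Add(Rational(-5, 3), 0) = Rational(-5, 3) ≈ -1.6667)
Function('C')(s, p) = Mul(2, Pow(s, 2)) (Function('C')(s, p) = Mul(Mul(2, s), s) = Mul(2, Pow(s, 2)))
Function('K')(u, I) = Mul(I, u)
Mul(Mul(-4, Function('C')(M, -5)), Function('K')(-1, 7)) = Mul(Mul(-4, Mul(2, Pow(Rational(-5, 3), 2))), Mul(7, -1)) = Mul(Mul(-4, Mul(2, Rational(25, 9))), -7) = Mul(Mul(-4, Rational(50, 9)), -7) = Mul(Rational(-200, 9), -7) = Rational(1400, 9)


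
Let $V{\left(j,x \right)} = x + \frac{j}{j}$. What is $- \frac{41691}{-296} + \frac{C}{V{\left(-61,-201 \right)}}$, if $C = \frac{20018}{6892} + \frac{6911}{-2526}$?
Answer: $\frac{1134066062633}{8051751300} \approx 140.85$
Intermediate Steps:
$V{\left(j,x \right)} = 1 + x$ ($V{\left(j,x \right)} = x + 1 = 1 + x$)
$C = \frac{366857}{2176149}$ ($C = 20018 \cdot \frac{1}{6892} + 6911 \left(- \frac{1}{2526}\right) = \frac{10009}{3446} - \frac{6911}{2526} = \frac{366857}{2176149} \approx 0.16858$)
$- \frac{41691}{-296} + \frac{C}{V{\left(-61,-201 \right)}} = - \frac{41691}{-296} + \frac{366857}{2176149 \left(1 - 201\right)} = \left(-41691\right) \left(- \frac{1}{296}\right) + \frac{366857}{2176149 \left(-200\right)} = \frac{41691}{296} + \frac{366857}{2176149} \left(- \frac{1}{200}\right) = \frac{41691}{296} - \frac{366857}{435229800} = \frac{1134066062633}{8051751300}$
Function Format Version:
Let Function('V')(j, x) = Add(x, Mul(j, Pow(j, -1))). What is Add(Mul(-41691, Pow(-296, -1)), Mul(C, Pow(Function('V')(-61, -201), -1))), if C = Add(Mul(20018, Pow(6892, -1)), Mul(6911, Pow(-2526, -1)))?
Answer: Rational(1134066062633, 8051751300) ≈ 140.85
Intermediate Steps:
Function('V')(j, x) = Add(1, x) (Function('V')(j, x) = Add(x, 1) = Add(1, x))
C = Rational(366857, 2176149) (C = Add(Mul(20018, Rational(1, 6892)), Mul(6911, Rational(-1, 2526))) = Add(Rational(10009, 3446), Rational(-6911, 2526)) = Rational(366857, 2176149) ≈ 0.16858)
Add(Mul(-41691, Pow(-296, -1)), Mul(C, Pow(Function('V')(-61, -201), -1))) = Add(Mul(-41691, Pow(-296, -1)), Mul(Rational(366857, 2176149), Pow(Add(1, -201), -1))) = Add(Mul(-41691, Rational(-1, 296)), Mul(Rational(366857, 2176149), Pow(-200, -1))) = Add(Rational(41691, 296), Mul(Rational(366857, 2176149), Rational(-1, 200))) = Add(Rational(41691, 296), Rational(-366857, 435229800)) = Rational(1134066062633, 8051751300)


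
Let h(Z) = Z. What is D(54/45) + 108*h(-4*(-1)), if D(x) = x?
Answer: 2166/5 ≈ 433.20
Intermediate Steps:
D(54/45) + 108*h(-4*(-1)) = 54/45 + 108*(-4*(-1)) = 54*(1/45) + 108*4 = 6/5 + 432 = 2166/5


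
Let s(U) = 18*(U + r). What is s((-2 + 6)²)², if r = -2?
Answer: 63504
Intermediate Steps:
s(U) = -36 + 18*U (s(U) = 18*(U - 2) = 18*(-2 + U) = -36 + 18*U)
s((-2 + 6)²)² = (-36 + 18*(-2 + 6)²)² = (-36 + 18*4²)² = (-36 + 18*16)² = (-36 + 288)² = 252² = 63504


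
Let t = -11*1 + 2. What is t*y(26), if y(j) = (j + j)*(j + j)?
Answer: -24336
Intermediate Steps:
t = -9 (t = -11 + 2 = -9)
y(j) = 4*j**2 (y(j) = (2*j)*(2*j) = 4*j**2)
t*y(26) = -36*26**2 = -36*676 = -9*2704 = -24336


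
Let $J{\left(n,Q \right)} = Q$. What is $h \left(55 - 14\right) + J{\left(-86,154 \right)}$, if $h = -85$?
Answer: $-3331$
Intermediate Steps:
$h \left(55 - 14\right) + J{\left(-86,154 \right)} = - 85 \left(55 - 14\right) + 154 = \left(-85\right) 41 + 154 = -3485 + 154 = -3331$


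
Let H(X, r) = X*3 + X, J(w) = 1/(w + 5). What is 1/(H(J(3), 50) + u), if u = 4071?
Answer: 2/8143 ≈ 0.00024561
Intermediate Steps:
J(w) = 1/(5 + w)
H(X, r) = 4*X (H(X, r) = 3*X + X = 4*X)
1/(H(J(3), 50) + u) = 1/(4/(5 + 3) + 4071) = 1/(4/8 + 4071) = 1/(4*(⅛) + 4071) = 1/(½ + 4071) = 1/(8143/2) = 2/8143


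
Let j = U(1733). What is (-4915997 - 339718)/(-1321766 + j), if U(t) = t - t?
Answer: 5255715/1321766 ≈ 3.9763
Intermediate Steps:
U(t) = 0
j = 0
(-4915997 - 339718)/(-1321766 + j) = (-4915997 - 339718)/(-1321766 + 0) = -5255715/(-1321766) = -5255715*(-1/1321766) = 5255715/1321766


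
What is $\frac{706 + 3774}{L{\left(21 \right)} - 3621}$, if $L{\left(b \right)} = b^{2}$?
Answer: $- \frac{224}{159} \approx -1.4088$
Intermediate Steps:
$\frac{706 + 3774}{L{\left(21 \right)} - 3621} = \frac{706 + 3774}{21^{2} - 3621} = \frac{4480}{441 - 3621} = \frac{4480}{-3180} = 4480 \left(- \frac{1}{3180}\right) = - \frac{224}{159}$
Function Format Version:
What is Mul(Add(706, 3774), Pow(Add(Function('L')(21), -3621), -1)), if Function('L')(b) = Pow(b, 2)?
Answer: Rational(-224, 159) ≈ -1.4088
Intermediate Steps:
Mul(Add(706, 3774), Pow(Add(Function('L')(21), -3621), -1)) = Mul(Add(706, 3774), Pow(Add(Pow(21, 2), -3621), -1)) = Mul(4480, Pow(Add(441, -3621), -1)) = Mul(4480, Pow(-3180, -1)) = Mul(4480, Rational(-1, 3180)) = Rational(-224, 159)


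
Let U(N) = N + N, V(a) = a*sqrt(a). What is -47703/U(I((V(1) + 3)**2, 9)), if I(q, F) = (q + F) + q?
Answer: -47703/82 ≈ -581.74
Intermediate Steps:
V(a) = a**(3/2)
I(q, F) = F + 2*q (I(q, F) = (F + q) + q = F + 2*q)
U(N) = 2*N
-47703/U(I((V(1) + 3)**2, 9)) = -47703*1/(2*(9 + 2*(1**(3/2) + 3)**2)) = -47703*1/(2*(9 + 2*(1 + 3)**2)) = -47703*1/(2*(9 + 2*4**2)) = -47703*1/(2*(9 + 2*16)) = -47703*1/(2*(9 + 32)) = -47703/(2*41) = -47703/82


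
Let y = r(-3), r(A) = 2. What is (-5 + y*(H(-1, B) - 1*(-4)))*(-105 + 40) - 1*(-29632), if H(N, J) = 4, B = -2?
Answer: 28917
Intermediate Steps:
y = 2
(-5 + y*(H(-1, B) - 1*(-4)))*(-105 + 40) - 1*(-29632) = (-5 + 2*(4 - 1*(-4)))*(-105 + 40) - 1*(-29632) = (-5 + 2*(4 + 4))*(-65) + 29632 = (-5 + 2*8)*(-65) + 29632 = (-5 + 16)*(-65) + 29632 = 11*(-65) + 29632 = -715 + 29632 = 28917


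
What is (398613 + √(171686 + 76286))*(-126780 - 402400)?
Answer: -210938027340 - 1058360*√61993 ≈ -2.1120e+11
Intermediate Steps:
(398613 + √(171686 + 76286))*(-126780 - 402400) = (398613 + √247972)*(-529180) = (398613 + 2*√61993)*(-529180) = -210938027340 - 1058360*√61993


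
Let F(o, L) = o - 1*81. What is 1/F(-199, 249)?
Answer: -1/280 ≈ -0.0035714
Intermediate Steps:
F(o, L) = -81 + o (F(o, L) = o - 81 = -81 + o)
1/F(-199, 249) = 1/(-81 - 199) = 1/(-280) = -1/280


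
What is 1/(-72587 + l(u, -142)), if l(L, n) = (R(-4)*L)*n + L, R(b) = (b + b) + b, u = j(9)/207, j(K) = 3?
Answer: -69/5006798 ≈ -1.3781e-5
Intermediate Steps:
u = 1/69 (u = 3/207 = 3*(1/207) = 1/69 ≈ 0.014493)
R(b) = 3*b (R(b) = 2*b + b = 3*b)
l(L, n) = L - 12*L*n (l(L, n) = ((3*(-4))*L)*n + L = (-12*L)*n + L = -12*L*n + L = L - 12*L*n)
1/(-72587 + l(u, -142)) = 1/(-72587 + (1 - 12*(-142))/69) = 1/(-72587 + (1 + 1704)/69) = 1/(-72587 + (1/69)*1705) = 1/(-72587 + 1705/69) = 1/(-5006798/69) = -69/5006798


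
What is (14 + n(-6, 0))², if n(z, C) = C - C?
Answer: 196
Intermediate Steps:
n(z, C) = 0
(14 + n(-6, 0))² = (14 + 0)² = 14² = 196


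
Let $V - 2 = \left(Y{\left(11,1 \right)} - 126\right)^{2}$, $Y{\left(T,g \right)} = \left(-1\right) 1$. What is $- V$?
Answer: $-16131$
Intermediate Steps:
$Y{\left(T,g \right)} = -1$
$V = 16131$ ($V = 2 + \left(-1 - 126\right)^{2} = 2 + \left(-127\right)^{2} = 2 + 16129 = 16131$)
$- V = \left(-1\right) 16131 = -16131$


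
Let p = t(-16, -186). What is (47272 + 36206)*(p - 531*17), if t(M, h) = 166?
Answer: -739698558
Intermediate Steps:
p = 166
(47272 + 36206)*(p - 531*17) = (47272 + 36206)*(166 - 531*17) = 83478*(166 - 9027) = 83478*(-8861) = -739698558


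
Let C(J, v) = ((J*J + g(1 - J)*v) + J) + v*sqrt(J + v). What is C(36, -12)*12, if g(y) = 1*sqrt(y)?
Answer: 15984 - 288*sqrt(6) - 144*I*sqrt(35) ≈ 15279.0 - 851.92*I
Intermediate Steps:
g(y) = sqrt(y)
C(J, v) = J + J**2 + v*sqrt(1 - J) + v*sqrt(J + v) (C(J, v) = ((J*J + sqrt(1 - J)*v) + J) + v*sqrt(J + v) = ((J**2 + v*sqrt(1 - J)) + J) + v*sqrt(J + v) = (J + J**2 + v*sqrt(1 - J)) + v*sqrt(J + v) = J + J**2 + v*sqrt(1 - J) + v*sqrt(J + v))
C(36, -12)*12 = (36 + 36**2 - 12*sqrt(1 - 1*36) - 12*sqrt(36 - 12))*12 = (36 + 1296 - 12*sqrt(1 - 36) - 24*sqrt(6))*12 = (36 + 1296 - 12*I*sqrt(35) - 24*sqrt(6))*12 = (1332 - 24*sqrt(6) - 12*I*sqrt(35))*12 = 15984 - 288*sqrt(6) - 144*I*sqrt(35)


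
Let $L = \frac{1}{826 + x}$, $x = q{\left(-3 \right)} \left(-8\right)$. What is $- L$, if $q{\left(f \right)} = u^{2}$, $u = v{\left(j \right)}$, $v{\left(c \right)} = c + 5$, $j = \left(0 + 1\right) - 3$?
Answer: $- \frac{1}{754} \approx -0.0013263$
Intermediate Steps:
$j = -2$ ($j = 1 - 3 = -2$)
$v{\left(c \right)} = 5 + c$
$u = 3$ ($u = 5 - 2 = 3$)
$q{\left(f \right)} = 9$ ($q{\left(f \right)} = 3^{2} = 9$)
$x = -72$ ($x = 9 \left(-8\right) = -72$)
$L = \frac{1}{754}$ ($L = \frac{1}{826 - 72} = \frac{1}{754} \approx 0.0013263$)
$- L = \left(-1\right) \frac{1}{754} = - \frac{1}{754}$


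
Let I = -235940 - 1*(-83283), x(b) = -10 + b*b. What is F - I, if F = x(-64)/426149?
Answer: 65054631979/426149 ≈ 1.5266e+5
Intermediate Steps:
x(b) = -10 + b²
I = -152657 (I = -235940 + 83283 = -152657)
F = 4086/426149 (F = (-10 + (-64)²)/426149 = (-10 + 4096)*(1/426149) = 4086*(1/426149) = 4086/426149 ≈ 0.0095882)
F - I = 4086/426149 - 1*(-152657) = 4086/426149 + 152657 = 65054631979/426149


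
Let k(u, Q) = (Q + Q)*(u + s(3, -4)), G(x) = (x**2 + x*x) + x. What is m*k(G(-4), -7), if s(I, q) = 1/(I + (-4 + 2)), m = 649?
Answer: -263494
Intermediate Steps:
G(x) = x + 2*x**2 (G(x) = (x**2 + x**2) + x = 2*x**2 + x = x + 2*x**2)
s(I, q) = 1/(-2 + I) (s(I, q) = 1/(I - 2) = 1/(-2 + I))
k(u, Q) = 2*Q*(1 + u) (k(u, Q) = (Q + Q)*(u + 1/(-2 + 3)) = (2*Q)*(u + 1/1) = (2*Q)*(u + 1) = (2*Q)*(1 + u) = 2*Q*(1 + u))
m*k(G(-4), -7) = 649*(2*(-7)*(1 - 4*(1 + 2*(-4)))) = 649*(2*(-7)*(1 - 4*(1 - 8))) = 649*(2*(-7)*(1 - 4*(-7))) = 649*(2*(-7)*(1 + 28)) = 649*(2*(-7)*29) = 649*(-406) = -263494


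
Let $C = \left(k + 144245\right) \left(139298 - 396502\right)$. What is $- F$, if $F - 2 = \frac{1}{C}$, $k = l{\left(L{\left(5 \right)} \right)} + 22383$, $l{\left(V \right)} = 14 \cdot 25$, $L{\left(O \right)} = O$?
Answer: $- \frac{85894819023}{42947409512} \approx -2.0$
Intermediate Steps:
$l{\left(V \right)} = 350$
$k = 22733$ ($k = 350 + 22383 = 22733$)
$C = -42947409512$ ($C = \left(22733 + 144245\right) \left(139298 - 396502\right) = 166978 \left(-257204\right) = -42947409512$)
$F = \frac{85894819023}{42947409512}$ ($F = 2 + \frac{1}{-42947409512} = 2 - \frac{1}{42947409512} = \frac{85894819023}{42947409512} \approx 2.0$)
$- F = \left(-1\right) \frac{85894819023}{42947409512} = - \frac{85894819023}{42947409512}$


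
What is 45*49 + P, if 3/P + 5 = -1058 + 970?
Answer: 68354/31 ≈ 2205.0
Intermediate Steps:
P = -1/31 (P = 3/(-5 + (-1058 + 970)) = 3/(-5 - 88) = 3/(-93) = 3*(-1/93) = -1/31 ≈ -0.032258)
45*49 + P = 45*49 - 1/31 = 2205 - 1/31 = 68354/31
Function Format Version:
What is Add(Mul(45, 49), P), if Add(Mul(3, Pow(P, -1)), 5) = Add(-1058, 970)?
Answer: Rational(68354, 31) ≈ 2205.0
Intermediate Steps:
P = Rational(-1, 31) (P = Mul(3, Pow(Add(-5, Add(-1058, 970)), -1)) = Mul(3, Pow(Add(-5, -88), -1)) = Mul(3, Pow(-93, -1)) = Mul(3, Rational(-1, 93)) = Rational(-1, 31) ≈ -0.032258)
Add(Mul(45, 49), P) = Add(Mul(45, 49), Rational(-1, 31)) = Add(2205, Rational(-1, 31)) = Rational(68354, 31)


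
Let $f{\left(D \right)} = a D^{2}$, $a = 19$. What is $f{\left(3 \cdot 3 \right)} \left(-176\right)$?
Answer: $-270864$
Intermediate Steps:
$f{\left(D \right)} = 19 D^{2}$
$f{\left(3 \cdot 3 \right)} \left(-176\right) = 19 \left(3 \cdot 3\right)^{2} \left(-176\right) = 19 \cdot 9^{2} \left(-176\right) = 19 \cdot 81 \left(-176\right) = 1539 \left(-176\right) = -270864$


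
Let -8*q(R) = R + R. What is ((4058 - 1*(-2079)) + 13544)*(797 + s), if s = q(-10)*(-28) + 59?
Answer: 15469266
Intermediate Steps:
q(R) = -R/4 (q(R) = -(R + R)/8 = -R/4)
s = -11 (s = -1/4*(-10)*(-28) + 59 = (5/2)*(-28) + 59 = -70 + 59 = -11)
((4058 - 1*(-2079)) + 13544)*(797 + s) = ((4058 - 1*(-2079)) + 13544)*(797 - 11) = ((4058 + 2079) + 13544)*786 = (6137 + 13544)*786 = 19681*786 = 15469266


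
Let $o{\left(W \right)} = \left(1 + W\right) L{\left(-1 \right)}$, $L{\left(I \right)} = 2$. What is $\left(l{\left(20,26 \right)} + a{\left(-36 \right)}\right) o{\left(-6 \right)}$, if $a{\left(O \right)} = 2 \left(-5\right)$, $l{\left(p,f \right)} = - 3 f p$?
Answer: $15700$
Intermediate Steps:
$l{\left(p,f \right)} = - 3 f p$
$a{\left(O \right)} = -10$
$o{\left(W \right)} = 2 + 2 W$ ($o{\left(W \right)} = \left(1 + W\right) 2 = 2 + 2 W$)
$\left(l{\left(20,26 \right)} + a{\left(-36 \right)}\right) o{\left(-6 \right)} = \left(\left(-3\right) 26 \cdot 20 - 10\right) \left(2 + 2 \left(-6\right)\right) = \left(-1560 - 10\right) \left(2 - 12\right) = \left(-1570\right) \left(-10\right) = 15700$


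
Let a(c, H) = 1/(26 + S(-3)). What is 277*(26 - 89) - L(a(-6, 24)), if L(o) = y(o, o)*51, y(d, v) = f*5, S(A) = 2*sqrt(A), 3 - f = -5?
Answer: -19491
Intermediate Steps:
f = 8 (f = 3 - 1*(-5) = 3 + 5 = 8)
y(d, v) = 40 (y(d, v) = 8*5 = 40)
a(c, H) = 1/(26 + 2*I*sqrt(3)) (a(c, H) = 1/(26 + 2*sqrt(-3)) = 1/(26 + 2*(I*sqrt(3))) = 1/(26 + 2*I*sqrt(3)))
L(o) = 2040 (L(o) = 40*51 = 2040)
277*(26 - 89) - L(a(-6, 24)) = 277*(26 - 89) - 1*2040 = 277*(-63) - 2040 = -17451 - 2040 = -19491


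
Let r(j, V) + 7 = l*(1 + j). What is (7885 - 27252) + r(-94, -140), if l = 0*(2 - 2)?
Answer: -19374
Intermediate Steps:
l = 0 (l = 0*0 = 0)
r(j, V) = -7 (r(j, V) = -7 + 0*(1 + j) = -7 + 0 = -7)
(7885 - 27252) + r(-94, -140) = (7885 - 27252) - 7 = -19367 - 7 = -19374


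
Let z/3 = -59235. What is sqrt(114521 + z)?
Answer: 4*I*sqrt(3949) ≈ 251.36*I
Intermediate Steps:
z = -177705 (z = 3*(-59235) = -177705)
sqrt(114521 + z) = sqrt(114521 - 177705) = sqrt(-63184) = 4*I*sqrt(3949)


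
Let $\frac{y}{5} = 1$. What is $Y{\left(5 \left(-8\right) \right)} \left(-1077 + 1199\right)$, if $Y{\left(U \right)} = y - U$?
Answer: $5490$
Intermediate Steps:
$y = 5$ ($y = 5 \cdot 1 = 5$)
$Y{\left(U \right)} = 5 - U$
$Y{\left(5 \left(-8\right) \right)} \left(-1077 + 1199\right) = \left(5 - 5 \left(-8\right)\right) \left(-1077 + 1199\right) = \left(5 - -40\right) 122 = \left(5 + 40\right) 122 = 45 \cdot 122 = 5490$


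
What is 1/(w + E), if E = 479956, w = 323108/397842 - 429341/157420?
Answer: 31314143820/15029351238161539 ≈ 2.0835e-6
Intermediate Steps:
w = -59973110381/31314143820 (w = 323108*(1/397842) - 429341*1/157420 = 161554/198921 - 429341/157420 = -59973110381/31314143820 ≈ -1.9152)
1/(w + E) = 1/(-59973110381/31314143820 + 479956) = 1/(15029351238161539/31314143820) = 31314143820/15029351238161539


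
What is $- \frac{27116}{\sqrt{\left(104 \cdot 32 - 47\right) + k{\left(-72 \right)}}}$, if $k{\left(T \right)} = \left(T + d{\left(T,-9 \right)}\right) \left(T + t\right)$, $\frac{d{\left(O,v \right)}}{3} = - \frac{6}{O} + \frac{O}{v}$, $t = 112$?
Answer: $- \frac{27116 \sqrt{1371}}{1371} \approx -732.33$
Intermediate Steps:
$d{\left(O,v \right)} = - \frac{18}{O} + \frac{3 O}{v}$ ($d{\left(O,v \right)} = 3 \left(- \frac{6}{O} + \frac{O}{v}\right) = - \frac{18}{O} + \frac{3 O}{v}$)
$k{\left(T \right)} = \left(112 + T\right) \left(- \frac{18}{T} + \frac{2 T}{3}\right)$ ($k{\left(T \right)} = \left(T + \left(- \frac{18}{T} + \frac{3 T}{-9}\right)\right) \left(T + 112\right) = \left(T + \left(- \frac{18}{T} + 3 T \left(- \frac{1}{9}\right)\right)\right) \left(112 + T\right) = \left(T - \left(\frac{18}{T} + \frac{T}{3}\right)\right) \left(112 + T\right) = \left(- \frac{18}{T} + \frac{2 T}{3}\right) \left(112 + T\right) = \left(112 + T\right) \left(- \frac{18}{T} + \frac{2 T}{3}\right)$)
$- \frac{27116}{\sqrt{\left(104 \cdot 32 - 47\right) + k{\left(-72 \right)}}} = - \frac{27116}{\sqrt{\left(104 \cdot 32 - 47\right) + \left(-18 - \frac{2016}{-72} + \frac{2 \left(-72\right)^{2}}{3} + \frac{224}{3} \left(-72\right)\right)}} = - \frac{27116}{\sqrt{\left(3328 - 47\right) - 1910}} = - \frac{27116}{\sqrt{3281 + \left(-18 + 28 + 3456 - 5376\right)}} = - \frac{27116}{\sqrt{3281 - 1910}} = - \frac{27116}{\sqrt{1371}} = - 27116 \frac{\sqrt{1371}}{1371} = - \frac{27116 \sqrt{1371}}{1371}$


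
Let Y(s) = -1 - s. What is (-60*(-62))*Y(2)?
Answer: -11160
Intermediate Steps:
(-60*(-62))*Y(2) = (-60*(-62))*(-1 - 1*2) = 3720*(-1 - 2) = 3720*(-3) = -11160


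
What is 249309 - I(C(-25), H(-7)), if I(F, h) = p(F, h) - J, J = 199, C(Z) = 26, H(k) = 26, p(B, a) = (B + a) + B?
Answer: 249430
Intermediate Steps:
p(B, a) = a + 2*B
I(F, h) = -199 + h + 2*F (I(F, h) = (h + 2*F) - 1*199 = (h + 2*F) - 199 = -199 + h + 2*F)
249309 - I(C(-25), H(-7)) = 249309 - (-199 + 26 + 2*26) = 249309 - (-199 + 26 + 52) = 249309 - 1*(-121) = 249309 + 121 = 249430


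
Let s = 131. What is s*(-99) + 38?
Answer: -12931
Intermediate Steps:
s*(-99) + 38 = 131*(-99) + 38 = -12969 + 38 = -12931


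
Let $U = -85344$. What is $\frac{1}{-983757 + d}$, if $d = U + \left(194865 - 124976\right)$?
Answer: $- \frac{1}{999212} \approx -1.0008 \cdot 10^{-6}$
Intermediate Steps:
$d = -15455$ ($d = -85344 + \left(194865 - 124976\right) = -85344 + 69889 = -15455$)
$\frac{1}{-983757 + d} = \frac{1}{-983757 - 15455} = \frac{1}{-999212} = - \frac{1}{999212}$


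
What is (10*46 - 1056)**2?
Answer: 355216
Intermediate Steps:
(10*46 - 1056)**2 = (460 - 1056)**2 = (-596)**2 = 355216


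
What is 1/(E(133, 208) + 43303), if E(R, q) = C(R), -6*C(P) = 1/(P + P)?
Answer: 1596/69111587 ≈ 2.3093e-5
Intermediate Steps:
C(P) = -1/(12*P) (C(P) = -1/(6*(P + P)) = -1/(2*P)/6 = -1/(12*P))
E(R, q) = -1/(12*R)
1/(E(133, 208) + 43303) = 1/(-1/12/133 + 43303) = 1/(-1/12*1/133 + 43303) = 1/(-1/1596 + 43303) = 1/(69111587/1596) = 1596/69111587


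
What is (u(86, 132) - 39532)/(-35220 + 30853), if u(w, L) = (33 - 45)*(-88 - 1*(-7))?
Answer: 38560/4367 ≈ 8.8299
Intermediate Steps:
u(w, L) = 972 (u(w, L) = -12*(-88 + 7) = -12*(-81) = 972)
(u(86, 132) - 39532)/(-35220 + 30853) = (972 - 39532)/(-35220 + 30853) = -38560/(-4367) = -38560*(-1/4367) = 38560/4367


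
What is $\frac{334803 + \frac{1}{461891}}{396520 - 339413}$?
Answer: $\frac{154642492474}{26377209337} \approx 5.8627$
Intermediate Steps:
$\frac{334803 + \frac{1}{461891}}{396520 - 339413} = \frac{334803 + \frac{1}{461891}}{57107} = \frac{154642492474}{461891} \cdot \frac{1}{57107} = \frac{154642492474}{26377209337}$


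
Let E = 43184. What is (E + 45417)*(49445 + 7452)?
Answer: 5041131097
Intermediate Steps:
(E + 45417)*(49445 + 7452) = (43184 + 45417)*(49445 + 7452) = 88601*56897 = 5041131097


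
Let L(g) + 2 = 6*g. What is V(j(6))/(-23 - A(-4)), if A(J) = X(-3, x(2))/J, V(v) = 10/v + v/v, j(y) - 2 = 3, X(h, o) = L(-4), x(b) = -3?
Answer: -6/59 ≈ -0.10169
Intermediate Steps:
L(g) = -2 + 6*g
X(h, o) = -26 (X(h, o) = -2 + 6*(-4) = -2 - 24 = -26)
j(y) = 5 (j(y) = 2 + 3 = 5)
V(v) = 1 + 10/v (V(v) = 10/v + 1 = 1 + 10/v)
A(J) = -26/J
V(j(6))/(-23 - A(-4)) = ((10 + 5)/5)/(-23 - (-26)/(-4)) = ((⅕)*15)/(-23 - (-26)*(-1)/4) = 3/(-23 - 1*13/2) = 3/(-23 - 13/2) = 3/(-59/2) = -2/59*3 = -6/59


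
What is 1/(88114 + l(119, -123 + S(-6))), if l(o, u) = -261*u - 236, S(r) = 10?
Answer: 1/117371 ≈ 8.5200e-6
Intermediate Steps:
l(o, u) = -236 - 261*u
1/(88114 + l(119, -123 + S(-6))) = 1/(88114 + (-236 - 261*(-123 + 10))) = 1/(88114 + (-236 - 261*(-113))) = 1/(88114 + (-236 + 29493)) = 1/(88114 + 29257) = 1/117371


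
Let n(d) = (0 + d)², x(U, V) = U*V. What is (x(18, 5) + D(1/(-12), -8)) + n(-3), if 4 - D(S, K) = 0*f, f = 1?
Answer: 103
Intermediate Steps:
D(S, K) = 4 (D(S, K) = 4 - 0 = 4 - 1*0 = 4 + 0 = 4)
n(d) = d²
(x(18, 5) + D(1/(-12), -8)) + n(-3) = (18*5 + 4) + (-3)² = (90 + 4) + 9 = 94 + 9 = 103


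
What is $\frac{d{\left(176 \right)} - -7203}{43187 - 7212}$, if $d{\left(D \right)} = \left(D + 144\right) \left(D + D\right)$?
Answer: $\frac{119843}{35975} \approx 3.3313$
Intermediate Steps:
$d{\left(D \right)} = 2 D \left(144 + D\right)$ ($d{\left(D \right)} = \left(144 + D\right) 2 D = 2 D \left(144 + D\right)$)
$\frac{d{\left(176 \right)} - -7203}{43187 - 7212} = \frac{2 \cdot 176 \left(144 + 176\right) - -7203}{43187 - 7212} = \frac{2 \cdot 176 \cdot 320 + \left(-17813 + 25016\right)}{35975} = \left(112640 + 7203\right) \frac{1}{35975} = 119843 \cdot \frac{1}{35975} = \frac{119843}{35975}$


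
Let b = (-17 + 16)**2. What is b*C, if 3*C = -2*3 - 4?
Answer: -10/3 ≈ -3.3333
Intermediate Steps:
b = 1 (b = (-1)**2 = 1)
C = -10/3 (C = (-2*3 - 4)/3 = (-6 - 4)/3 = (1/3)*(-10) = -10/3 ≈ -3.3333)
b*C = 1*(-10/3) = -10/3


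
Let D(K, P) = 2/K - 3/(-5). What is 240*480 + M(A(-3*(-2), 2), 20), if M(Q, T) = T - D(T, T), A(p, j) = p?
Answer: 1152193/10 ≈ 1.1522e+5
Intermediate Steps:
D(K, P) = ⅗ + 2/K (D(K, P) = 2/K - 3*(-⅕) = 2/K + ⅗ = ⅗ + 2/K)
M(Q, T) = -⅗ + T - 2/T (M(Q, T) = T - (⅗ + 2/T) = T + (-⅗ - 2/T) = -⅗ + T - 2/T)
240*480 + M(A(-3*(-2), 2), 20) = 240*480 + (-⅗ + 20 - 2/20) = 115200 + (-⅗ + 20 - 2*1/20) = 115200 + (-⅗ + 20 - ⅒) = 115200 + 193/10 = 1152193/10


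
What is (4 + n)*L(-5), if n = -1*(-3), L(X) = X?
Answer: -35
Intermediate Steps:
n = 3
(4 + n)*L(-5) = (4 + 3)*(-5) = 7*(-5) = -35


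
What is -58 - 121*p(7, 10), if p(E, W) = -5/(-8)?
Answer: -1069/8 ≈ -133.63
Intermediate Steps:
p(E, W) = 5/8 (p(E, W) = -5*(-1/8) = 5/8)
-58 - 121*p(7, 10) = -58 - 121*5/8 = -58 - 605/8 = -1069/8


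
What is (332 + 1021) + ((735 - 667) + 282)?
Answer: 1703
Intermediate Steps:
(332 + 1021) + ((735 - 667) + 282) = 1353 + (68 + 282) = 1353 + 350 = 1703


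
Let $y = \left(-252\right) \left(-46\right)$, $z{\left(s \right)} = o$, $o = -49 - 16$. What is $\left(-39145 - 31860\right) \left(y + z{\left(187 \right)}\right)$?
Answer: $-818474635$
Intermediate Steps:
$o = -65$
$z{\left(s \right)} = -65$
$y = 11592$
$\left(-39145 - 31860\right) \left(y + z{\left(187 \right)}\right) = \left(-39145 - 31860\right) \left(11592 - 65\right) = \left(-71005\right) 11527 = -818474635$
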